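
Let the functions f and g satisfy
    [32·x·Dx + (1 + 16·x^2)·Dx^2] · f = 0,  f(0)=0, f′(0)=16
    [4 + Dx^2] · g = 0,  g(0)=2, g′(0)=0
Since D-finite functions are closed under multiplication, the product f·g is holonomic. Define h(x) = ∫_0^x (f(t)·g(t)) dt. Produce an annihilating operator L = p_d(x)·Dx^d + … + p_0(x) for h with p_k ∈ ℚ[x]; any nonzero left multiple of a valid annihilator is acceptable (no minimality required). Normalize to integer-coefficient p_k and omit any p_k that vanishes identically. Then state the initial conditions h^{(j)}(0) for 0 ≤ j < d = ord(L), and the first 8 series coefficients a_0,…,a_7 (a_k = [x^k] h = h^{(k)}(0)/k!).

L = (1360 + 60416·x^2 + 106496·x^4 + 262144·x^6 + 1048576·x^8)·Dx + (2304·x + 45056·x^3 + 196608·x^5 + 1048576·x^7)·Dx^2 + (360 + 15872·x^2 + 36864·x^4 + 131072·x^6 + 524288·x^8)·Dx^3 + (576·x + 11264·x^3 + 49152·x^5 + 262144·x^7)·Dx^4 + (5 + 192·x^2 + 2560·x^4 + 16384·x^6 + 65536·x^8)·Dx^5  (order 5).
h: a_k = 0, 0, 16, 0, -176/3, 0, 15008/45, 0, …
ICs: h(0) = 0, h′(0) = 0, h′′(0) = 32, h′′′(0) = 0, h′′′′(0) = -1408.

f: a_k = 0, 16, 0, -256/3, 0, 4096/5, 0, -65536/7, …
g: a_k = 2, 0, -4, 0, 4/3, 0, -8/45, 0, …
f·g: L₀ = L_f ⊗_s L_g, ord ≤ 2·2.
h=∫₀ˣh₀: take L = L₀·Dx.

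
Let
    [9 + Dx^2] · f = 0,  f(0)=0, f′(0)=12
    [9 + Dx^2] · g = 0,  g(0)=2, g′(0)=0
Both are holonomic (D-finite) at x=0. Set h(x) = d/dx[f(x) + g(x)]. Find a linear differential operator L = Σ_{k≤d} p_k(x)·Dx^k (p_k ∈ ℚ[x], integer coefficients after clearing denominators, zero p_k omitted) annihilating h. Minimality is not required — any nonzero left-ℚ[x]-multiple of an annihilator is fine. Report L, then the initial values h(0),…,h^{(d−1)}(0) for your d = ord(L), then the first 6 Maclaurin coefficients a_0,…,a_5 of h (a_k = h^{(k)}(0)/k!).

L = 9 + Dx^2  (order 2).
h: a_k = 12, -18, -54, 27, 81/2, -243/20, …
ICs: h(0) = 12, h′(0) = -18.

f: a_k = 0, 12, 0, -18, 0, 81/10, …
g: a_k = 2, 0, -9, 0, 27/4, 0, …
Sum ⇒ L₀ = lclm(L_f,L_g) in ℚ(x)⟨Dx⟩.
Derive L from L₀ (diff closure).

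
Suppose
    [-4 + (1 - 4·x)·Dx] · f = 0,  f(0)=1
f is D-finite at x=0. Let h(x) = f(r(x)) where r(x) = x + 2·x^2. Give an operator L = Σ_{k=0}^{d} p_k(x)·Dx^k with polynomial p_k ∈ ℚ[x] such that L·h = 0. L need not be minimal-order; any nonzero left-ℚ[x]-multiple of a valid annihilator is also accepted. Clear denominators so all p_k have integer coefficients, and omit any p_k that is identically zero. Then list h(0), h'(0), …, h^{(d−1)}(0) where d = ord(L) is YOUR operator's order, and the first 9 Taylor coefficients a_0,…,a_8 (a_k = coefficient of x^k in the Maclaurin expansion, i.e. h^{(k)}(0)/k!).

L = (4 + 16·x) + (-1 + 4·x + 8·x^2)·Dx  (order 1).
h: a_k = 1, 4, 24, 128, 704, 3840, 20992, 114688, 626688, …
ICs: h(0) = 1.

f: a_k = 1, 4, 16, 64, 256, 1024, 4096, 16384, 65536, …
Change of var in L_f (x↦r) gives L₀.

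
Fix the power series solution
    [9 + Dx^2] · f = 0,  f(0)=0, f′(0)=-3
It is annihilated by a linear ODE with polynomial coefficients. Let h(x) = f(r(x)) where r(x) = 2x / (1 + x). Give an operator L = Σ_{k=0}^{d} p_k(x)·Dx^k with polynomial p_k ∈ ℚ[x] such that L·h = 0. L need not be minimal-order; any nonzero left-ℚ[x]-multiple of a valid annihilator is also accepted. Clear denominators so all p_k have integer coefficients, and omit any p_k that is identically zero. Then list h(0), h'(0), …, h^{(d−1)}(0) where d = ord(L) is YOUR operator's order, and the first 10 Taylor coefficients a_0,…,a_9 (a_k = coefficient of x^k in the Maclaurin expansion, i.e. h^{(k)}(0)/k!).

f: a_k = 0, -3, 0, 9/2, 0, -81/40, 0, 243/560, 0, -243/4480, …
Substitute x→r, Dx→(1/r')Dx; clear ⇒ L₀.
L = 36 + (2 + 6·x + 6·x^2 + 2·x^3)·Dx + (1 + 4·x + 6·x^2 + 4·x^3 + x^4)·Dx^2  (order 2).
h: a_k = 0, -6, 6, 30, -102, 726/5, -30, -13386/35, 5646/5, -14046/7, …
ICs: h(0) = 0, h′(0) = -6.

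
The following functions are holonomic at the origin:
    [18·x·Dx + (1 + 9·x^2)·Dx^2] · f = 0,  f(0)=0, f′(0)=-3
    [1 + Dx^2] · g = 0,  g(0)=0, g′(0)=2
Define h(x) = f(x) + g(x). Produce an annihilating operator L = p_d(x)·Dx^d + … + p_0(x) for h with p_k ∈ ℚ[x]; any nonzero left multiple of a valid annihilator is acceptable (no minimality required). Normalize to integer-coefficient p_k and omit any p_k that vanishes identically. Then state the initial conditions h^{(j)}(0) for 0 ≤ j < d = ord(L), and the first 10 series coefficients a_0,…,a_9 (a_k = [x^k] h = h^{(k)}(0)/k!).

f: a_k = 0, -3, 0, 9, 0, -243/5, 0, 2187/7, 0, -2187, …
g: a_k = 0, 2, 0, -1/3, 0, 1/60, 0, -1/2520, 0, 1/181440, …
Sum ⇒ L₀ = lclm(L_f,L_g) in ℚ(x)⟨Dx⟩.
L = (-1926·x + 17820·x^3 + 1458·x^5)·Dx + (-17 + 351·x^2 + 4617·x^4 + 729·x^6)·Dx^2 + (-1926·x + 17820·x^3 + 1458·x^5)·Dx^3 + (-17 + 351·x^2 + 4617·x^4 + 729·x^6)·Dx^4  (order 4).
h: a_k = 0, -1, 0, 26/3, 0, -583/12, 0, 787319/2520, 0, -396809279/181440, …
ICs: h(0) = 0, h′(0) = -1, h′′(0) = 0, h′′′(0) = 52.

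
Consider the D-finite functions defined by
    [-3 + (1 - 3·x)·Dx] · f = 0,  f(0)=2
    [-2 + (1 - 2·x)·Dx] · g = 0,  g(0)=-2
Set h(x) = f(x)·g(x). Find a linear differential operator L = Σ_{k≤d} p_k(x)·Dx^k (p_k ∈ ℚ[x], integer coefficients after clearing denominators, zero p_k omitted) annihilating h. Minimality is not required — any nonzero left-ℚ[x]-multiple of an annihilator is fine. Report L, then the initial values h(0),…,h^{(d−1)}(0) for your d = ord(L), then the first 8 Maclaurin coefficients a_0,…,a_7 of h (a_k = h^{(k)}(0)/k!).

L = (-5 + 12·x) + (1 - 5·x + 6·x^2)·Dx  (order 1).
h: a_k = -4, -20, -76, -260, -844, -2660, -8236, -25220, …
ICs: h(0) = -4.

f: a_k = 2, 6, 18, 54, 162, 486, 1458, 4374, …
g: a_k = -2, -4, -8, -16, -32, -64, -128, -256, …
L₀ := L_f ⊗_s L_g (sym. prod.), ord ≤ 1.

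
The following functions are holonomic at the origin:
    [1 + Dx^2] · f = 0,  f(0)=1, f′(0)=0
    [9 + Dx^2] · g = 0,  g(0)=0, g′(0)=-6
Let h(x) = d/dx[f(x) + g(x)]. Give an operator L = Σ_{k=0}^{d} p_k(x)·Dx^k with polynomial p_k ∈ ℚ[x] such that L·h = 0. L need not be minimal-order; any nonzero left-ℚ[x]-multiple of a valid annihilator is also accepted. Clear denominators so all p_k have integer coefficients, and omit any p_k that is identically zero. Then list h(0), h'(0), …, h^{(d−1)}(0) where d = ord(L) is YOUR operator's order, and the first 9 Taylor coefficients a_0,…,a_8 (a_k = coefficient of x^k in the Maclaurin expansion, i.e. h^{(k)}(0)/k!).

L = 9 + 10·Dx^2 + Dx^4  (order 4).
h: a_k = -6, -1, 27, 1/6, -81/4, -1/120, 243/40, 1/5040, -2187/2240, …
ICs: h(0) = -6, h′(0) = -1, h′′(0) = 54, h′′′(0) = 1.

f: a_k = 1, 0, -1/2, 0, 1/24, 0, -1/720, 0, 1/40320, …
g: a_k = 0, -6, 0, 9, 0, -81/20, 0, 243/280, 0, …
f+g: L₀ = lclm(L_f,L_g), ord ≤ 2+2.
Differentiate: ansatz ord ≤ ord L₀ ⇒ L.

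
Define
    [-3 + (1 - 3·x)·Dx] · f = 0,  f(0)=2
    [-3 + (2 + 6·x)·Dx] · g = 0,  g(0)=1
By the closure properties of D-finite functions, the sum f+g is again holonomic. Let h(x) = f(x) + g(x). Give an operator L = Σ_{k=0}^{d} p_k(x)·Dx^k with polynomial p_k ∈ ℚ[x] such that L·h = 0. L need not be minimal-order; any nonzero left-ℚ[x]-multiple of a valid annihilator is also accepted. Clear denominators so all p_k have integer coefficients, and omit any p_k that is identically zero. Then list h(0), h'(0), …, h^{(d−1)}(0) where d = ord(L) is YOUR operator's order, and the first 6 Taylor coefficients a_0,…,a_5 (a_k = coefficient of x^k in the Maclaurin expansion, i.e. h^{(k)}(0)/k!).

L = (-45 - 81·x) + (27 + 126·x + 243·x^2)·Dx + (-2 - 18·x + 18·x^2 + 162·x^3)·Dx^2  (order 2).
h: a_k = 3, 15/2, 135/8, 891/16, 20331/128, 126117/256, …
ICs: h(0) = 3, h′(0) = 15/2.

f: a_k = 2, 6, 18, 54, 162, 486, …
g: a_k = 1, 3/2, -9/8, 27/16, -405/128, 1701/256, …
f+g: L₀ = lclm(L_f,L_g), ord ≤ 1+1.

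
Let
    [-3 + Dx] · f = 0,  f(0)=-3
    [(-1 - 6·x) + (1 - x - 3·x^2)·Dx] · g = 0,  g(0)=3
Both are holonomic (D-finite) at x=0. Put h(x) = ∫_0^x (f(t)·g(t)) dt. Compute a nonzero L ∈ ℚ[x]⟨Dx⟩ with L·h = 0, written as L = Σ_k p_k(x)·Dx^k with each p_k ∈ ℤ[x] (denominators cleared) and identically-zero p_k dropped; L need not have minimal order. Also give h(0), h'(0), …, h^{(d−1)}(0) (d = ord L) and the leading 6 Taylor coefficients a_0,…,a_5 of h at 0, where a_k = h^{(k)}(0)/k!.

f: a_k = -3, -9, -27/2, -27/2, -81/8, -243/40, …
g: a_k = 3, 3, 12, 21, 57, 120, …
Product ⇒ symmetric product L₀, ord ≤ 1.
h=∫₀ˣh₀: take L = L₀·Dx.
L = (4 + 3·x - 9·x^2)·Dx + (-1 + x + 3·x^2)·Dx^2  (order 2).
h: a_k = 0, -9, -18, -69/2, -63, -4743/40, …
ICs: h(0) = 0, h′(0) = -9.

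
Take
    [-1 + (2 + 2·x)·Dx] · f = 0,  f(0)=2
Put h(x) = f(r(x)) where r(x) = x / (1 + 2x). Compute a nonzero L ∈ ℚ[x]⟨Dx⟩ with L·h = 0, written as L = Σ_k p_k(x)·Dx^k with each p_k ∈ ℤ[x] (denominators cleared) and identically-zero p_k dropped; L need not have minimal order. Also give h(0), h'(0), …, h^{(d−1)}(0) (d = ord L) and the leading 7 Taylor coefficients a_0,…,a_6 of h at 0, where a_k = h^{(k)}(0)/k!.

L = -1 + (2 + 10·x + 12·x^2)·Dx  (order 1).
h: a_k = 2, 1, -9/4, 41/8, -757/64, 3543/128, -33645/512, …
ICs: h(0) = 2.

f: a_k = 2, 1, -1/4, 1/8, -5/64, 7/128, -21/512, …
h₀=f(r): pull back L_f along r ⇒ L₀.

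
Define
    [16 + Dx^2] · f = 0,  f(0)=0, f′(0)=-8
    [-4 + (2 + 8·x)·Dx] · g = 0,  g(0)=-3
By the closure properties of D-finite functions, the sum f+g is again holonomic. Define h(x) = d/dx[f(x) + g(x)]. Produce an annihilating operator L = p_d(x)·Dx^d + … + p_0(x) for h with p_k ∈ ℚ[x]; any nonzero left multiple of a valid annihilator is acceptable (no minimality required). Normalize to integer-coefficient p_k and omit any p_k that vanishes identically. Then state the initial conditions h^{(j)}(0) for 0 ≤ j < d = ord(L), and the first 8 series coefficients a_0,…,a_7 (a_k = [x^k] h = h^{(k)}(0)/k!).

L = (-608 - 1024·x - 2048·x^2) + (-112 - 960·x - 3072·x^2 - 4096·x^3)·Dx + (-38 - 64·x - 128·x^2)·Dx^2 + (-7 - 60·x - 192·x^2 - 256·x^3)·Dx^3  (order 3).
h: a_k = -14, 12, 28, 120, -1516/3, 1512, -247432/45, 20592, …
ICs: h(0) = -14, h′(0) = 12, h′′(0) = 56.

f: a_k = 0, -8, 0, 64/3, 0, -256/15, 0, 2048/315, …
g: a_k = -3, -6, 6, -12, 30, -84, 252, -792, …
h₀=f+g: left-lcm gives L₀, ord ≤ 3.
h₀' ⇒ L via d/dx closure of L₀.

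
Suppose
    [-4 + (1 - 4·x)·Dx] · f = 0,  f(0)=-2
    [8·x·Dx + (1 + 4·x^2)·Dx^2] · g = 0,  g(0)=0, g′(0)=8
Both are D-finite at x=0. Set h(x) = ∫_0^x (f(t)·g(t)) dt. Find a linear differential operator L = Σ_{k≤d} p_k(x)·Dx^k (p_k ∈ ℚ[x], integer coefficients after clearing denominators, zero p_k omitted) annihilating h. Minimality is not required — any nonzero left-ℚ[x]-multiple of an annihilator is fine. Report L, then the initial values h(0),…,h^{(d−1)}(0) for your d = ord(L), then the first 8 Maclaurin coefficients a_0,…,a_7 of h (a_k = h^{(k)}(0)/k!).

L = 32·x·Dx + (8 - 8·x + 64·x^2)·Dx^2 + (-1 + 4·x - 4·x^2 + 16·x^3)·Dx^3  (order 3).
h: a_k = 0, 0, -8, -64/3, -176/3, -2816/15, -28544/45, -228352/105, …
ICs: h(0) = 0, h′(0) = 0, h′′(0) = -16.

f: a_k = -2, -8, -32, -128, -512, -2048, -8192, -32768, …
g: a_k = 0, 8, 0, -32/3, 0, 128/5, 0, -512/7, …
f·g: L₀ = L_f ⊗_s L_g, ord ≤ 1·2.
Integrate: L := L₀·Dx.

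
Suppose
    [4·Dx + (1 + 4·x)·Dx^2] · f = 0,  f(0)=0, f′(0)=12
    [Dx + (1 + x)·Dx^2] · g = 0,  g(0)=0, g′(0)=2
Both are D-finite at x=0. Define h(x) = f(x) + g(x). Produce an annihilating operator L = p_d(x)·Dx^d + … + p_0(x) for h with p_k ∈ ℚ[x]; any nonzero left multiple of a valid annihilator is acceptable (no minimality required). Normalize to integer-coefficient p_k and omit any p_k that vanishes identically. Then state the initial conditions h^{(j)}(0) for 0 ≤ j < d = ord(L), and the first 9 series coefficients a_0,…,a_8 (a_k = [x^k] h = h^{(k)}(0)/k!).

f: a_k = 0, 12, -24, 64, -192, 3072/5, -2048, 49152/7, -24576, …
g: a_k = 0, 2, -1, 2/3, -1/2, 2/5, -1/3, 2/7, -1/4, …
h₀=f+g: left-lcm gives L₀, ord ≤ 4.
L = 8·Dx + (10 + 16·x)·Dx^2 + (1 + 5·x + 4·x^2)·Dx^3  (order 3).
h: a_k = 0, 14, -25, 194/3, -385/2, 3074/5, -6145/3, 7022, -98305/4, …
ICs: h(0) = 0, h′(0) = 14, h′′(0) = -50.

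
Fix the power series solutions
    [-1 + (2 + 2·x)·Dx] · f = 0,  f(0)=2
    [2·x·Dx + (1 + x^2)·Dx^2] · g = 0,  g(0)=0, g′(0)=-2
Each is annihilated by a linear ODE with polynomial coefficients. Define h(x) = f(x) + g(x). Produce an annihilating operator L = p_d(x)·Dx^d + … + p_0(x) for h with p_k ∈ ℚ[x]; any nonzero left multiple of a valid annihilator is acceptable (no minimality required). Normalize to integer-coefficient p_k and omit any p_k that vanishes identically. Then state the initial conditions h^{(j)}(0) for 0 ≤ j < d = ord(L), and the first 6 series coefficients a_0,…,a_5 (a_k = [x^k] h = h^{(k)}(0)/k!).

L = (-4 - 10·x + 12·x^2 + 6·x^3)·Dx + (-11 - 16·x + 10·x^2 + 48·x^3 + 21·x^4)·Dx^2 + (-2 + 6·x + 12·x^2 + 12·x^3 + 14·x^4 + 6·x^5)·Dx^3  (order 3).
h: a_k = 2, -1, -1/4, 19/24, -5/64, -221/640, …
ICs: h(0) = 2, h′(0) = -1, h′′(0) = -1/2.

f: a_k = 2, 1, -1/4, 1/8, -5/64, 7/128, …
g: a_k = 0, -2, 0, 2/3, 0, -2/5, …
L₀ := lclm(L_f,L_g); ord L₀ ≤ 1+2.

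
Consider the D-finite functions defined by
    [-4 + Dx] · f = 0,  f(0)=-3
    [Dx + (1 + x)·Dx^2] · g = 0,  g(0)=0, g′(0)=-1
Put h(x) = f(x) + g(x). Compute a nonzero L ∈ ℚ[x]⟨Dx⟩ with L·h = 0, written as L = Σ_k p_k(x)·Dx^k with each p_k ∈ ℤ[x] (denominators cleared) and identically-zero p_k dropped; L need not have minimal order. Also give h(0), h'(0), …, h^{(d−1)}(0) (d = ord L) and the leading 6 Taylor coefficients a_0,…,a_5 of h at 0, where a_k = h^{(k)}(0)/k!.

L = (-24 - 16·x)·Dx + (-14 - 32·x - 16·x^2)·Dx^2 + (5 + 9·x + 4·x^2)·Dx^3  (order 3).
h: a_k = -3, -13, -47/2, -97/3, -127/4, -129/5, …
ICs: h(0) = -3, h′(0) = -13, h′′(0) = -47.

f: a_k = -3, -12, -24, -32, -32, -128/5, …
g: a_k = 0, -1, 1/2, -1/3, 1/4, -1/5, …
Weyl lclm of L_f,L_g ⇒ L₀ (ord ≤ 3).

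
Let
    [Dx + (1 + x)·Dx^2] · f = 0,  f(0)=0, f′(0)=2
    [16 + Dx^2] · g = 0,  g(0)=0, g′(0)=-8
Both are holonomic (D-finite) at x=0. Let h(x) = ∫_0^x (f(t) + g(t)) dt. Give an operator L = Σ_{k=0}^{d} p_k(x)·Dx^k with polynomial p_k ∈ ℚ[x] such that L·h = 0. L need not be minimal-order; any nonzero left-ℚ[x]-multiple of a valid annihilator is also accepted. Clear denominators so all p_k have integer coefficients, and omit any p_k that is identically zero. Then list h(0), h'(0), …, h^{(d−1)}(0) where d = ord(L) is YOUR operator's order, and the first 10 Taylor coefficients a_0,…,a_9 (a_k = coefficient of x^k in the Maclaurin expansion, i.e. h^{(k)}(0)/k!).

L = (176 + 256·x + 128·x^2)·Dx^2 + (144 + 400·x + 384·x^2 + 128·x^3)·Dx^3 + (11 + 16·x + 8·x^2)·Dx^4 + (9 + 25·x + 24·x^2 + 8·x^3)·Dx^5  (order 5).
h: a_k = 0, 0, -3, -1/3, 11/2, -1/10, -25/9, -1/21, 1069/1260, -1/36, …
ICs: h(0) = 0, h′(0) = 0, h′′(0) = -6, h′′′(0) = -2, h′′′′(0) = 132.

f: a_k = 0, 2, -1, 2/3, -1/2, 2/5, -1/3, 2/7, -1/4, 2/9, …
g: a_k = 0, -8, 0, 64/3, 0, -256/15, 0, 2048/315, 0, -4096/2835, …
f+g: L₀ = lclm(L_f,L_g), ord ≤ 2+2.
h=∫₀ˣh₀: take L = L₀·Dx.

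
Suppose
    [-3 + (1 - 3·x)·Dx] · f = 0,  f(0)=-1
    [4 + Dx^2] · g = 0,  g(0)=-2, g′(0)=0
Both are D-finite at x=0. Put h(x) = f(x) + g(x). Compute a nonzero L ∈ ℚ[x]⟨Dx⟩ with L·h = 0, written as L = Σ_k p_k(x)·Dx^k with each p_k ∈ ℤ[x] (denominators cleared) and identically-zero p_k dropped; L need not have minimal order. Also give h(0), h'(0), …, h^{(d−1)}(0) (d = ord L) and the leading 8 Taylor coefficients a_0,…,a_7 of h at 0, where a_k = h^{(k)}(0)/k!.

L = (348 - 144·x + 216·x^2) + (-44 + 180·x - 216·x^2 + 216·x^3)·Dx + (87 - 36·x + 54·x^2)·Dx^2 + (-11 + 45·x - 54·x^2 + 54·x^3)·Dx^3  (order 3).
h: a_k = -3, -3, -5, -27, -247/3, -243, -32797/45, -2187, …
ICs: h(0) = -3, h′(0) = -3, h′′(0) = -10.

f: a_k = -1, -3, -9, -27, -81, -243, -729, -2187, …
g: a_k = -2, 0, 4, 0, -4/3, 0, 8/45, 0, …
Sum ⇒ L₀ = lclm(L_f,L_g) in ℚ(x)⟨Dx⟩.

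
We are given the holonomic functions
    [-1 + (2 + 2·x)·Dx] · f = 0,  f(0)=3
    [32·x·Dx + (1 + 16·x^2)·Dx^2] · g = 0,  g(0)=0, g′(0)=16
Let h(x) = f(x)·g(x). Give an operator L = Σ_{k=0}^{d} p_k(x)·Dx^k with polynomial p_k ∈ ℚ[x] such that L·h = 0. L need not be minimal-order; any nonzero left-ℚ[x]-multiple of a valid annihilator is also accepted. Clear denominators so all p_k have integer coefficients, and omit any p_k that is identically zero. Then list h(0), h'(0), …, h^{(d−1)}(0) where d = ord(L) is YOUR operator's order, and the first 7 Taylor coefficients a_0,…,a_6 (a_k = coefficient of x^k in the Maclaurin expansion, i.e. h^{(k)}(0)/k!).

L = (3 - 64·x - 16·x^2) + (-4 + 124·x + 192·x^2 + 64·x^3)·Dx + (4 + 8·x + 68·x^2 + 128·x^3 + 64·x^4)·Dx^2  (order 2).
h: a_k = 0, 48, 24, -262, -125, 99509/40, 97129/80, …
ICs: h(0) = 0, h′(0) = 48.

f: a_k = 3, 3/2, -3/8, 3/16, -15/128, 21/256, -63/1024, …
g: a_k = 0, 16, 0, -256/3, 0, 4096/5, 0, …
f·g: L₀ = L_f ⊗_s L_g, ord ≤ 1·2.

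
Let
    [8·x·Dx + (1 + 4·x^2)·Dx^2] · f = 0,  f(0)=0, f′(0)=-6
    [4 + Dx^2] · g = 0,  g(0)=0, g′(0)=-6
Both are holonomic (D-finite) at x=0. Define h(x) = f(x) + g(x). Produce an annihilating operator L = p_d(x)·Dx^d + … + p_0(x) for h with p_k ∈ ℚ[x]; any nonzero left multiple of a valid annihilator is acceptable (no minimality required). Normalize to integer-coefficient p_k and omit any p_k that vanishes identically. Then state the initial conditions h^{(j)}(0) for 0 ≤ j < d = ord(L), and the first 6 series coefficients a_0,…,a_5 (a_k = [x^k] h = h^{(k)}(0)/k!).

f: a_k = 0, -6, 0, 8, 0, -96/5, …
g: a_k = 0, -6, 0, 4, 0, -4/5, …
Sum ⇒ L₀ = lclm(L_f,L_g) in ℚ(x)⟨Dx⟩.
L = (-352·x + 1792·x^3 + 512·x^5)·Dx + (-4 + 112·x^2 + 576·x^4 + 256·x^6)·Dx^2 + (-88·x + 448·x^3 + 128·x^5)·Dx^3 + (-1 + 28·x^2 + 144·x^4 + 64·x^6)·Dx^4  (order 4).
h: a_k = 0, -12, 0, 12, 0, -20, …
ICs: h(0) = 0, h′(0) = -12, h′′(0) = 0, h′′′(0) = 72.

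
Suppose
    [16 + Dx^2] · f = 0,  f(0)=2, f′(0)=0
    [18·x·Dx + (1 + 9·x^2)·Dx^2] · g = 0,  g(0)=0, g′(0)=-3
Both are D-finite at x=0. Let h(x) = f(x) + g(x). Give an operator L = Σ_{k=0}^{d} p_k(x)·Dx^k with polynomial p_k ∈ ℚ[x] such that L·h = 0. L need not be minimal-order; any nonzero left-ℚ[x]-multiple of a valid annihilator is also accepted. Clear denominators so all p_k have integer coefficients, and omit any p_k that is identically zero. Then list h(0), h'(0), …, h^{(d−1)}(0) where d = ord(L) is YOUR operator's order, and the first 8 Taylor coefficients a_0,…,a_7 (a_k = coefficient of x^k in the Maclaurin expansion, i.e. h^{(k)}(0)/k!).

L = (-13248·x + 181440·x^3 + 186624·x^5)·Dx + (-16 + 6048·x^2 + 66096·x^4 + 93312·x^6)·Dx^2 + (-828·x + 11340·x^3 + 11664·x^5)·Dx^3 + (-1 + 378·x^2 + 4131·x^4 + 5832·x^6)·Dx^4  (order 4).
h: a_k = 2, -3, -16, 9, 64/3, -243/5, -512/45, 2187/7, …
ICs: h(0) = 2, h′(0) = -3, h′′(0) = -32, h′′′(0) = 54.

f: a_k = 2, 0, -16, 0, 64/3, 0, -512/45, 0, …
g: a_k = 0, -3, 0, 9, 0, -243/5, 0, 2187/7, …
h₀=f+g: left-lcm gives L₀, ord ≤ 4.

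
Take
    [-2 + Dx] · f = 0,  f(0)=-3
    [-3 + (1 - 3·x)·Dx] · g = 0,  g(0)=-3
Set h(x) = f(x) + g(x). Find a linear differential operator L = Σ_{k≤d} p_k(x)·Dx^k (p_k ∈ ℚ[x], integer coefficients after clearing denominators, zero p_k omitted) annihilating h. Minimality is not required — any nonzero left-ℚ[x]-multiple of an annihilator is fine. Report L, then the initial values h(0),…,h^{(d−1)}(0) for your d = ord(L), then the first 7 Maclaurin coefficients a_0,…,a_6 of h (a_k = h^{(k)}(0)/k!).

f: a_k = -3, -6, -6, -4, -2, -4/5, -4/15, …
g: a_k = -3, -9, -27, -81, -243, -729, -2187, …
f+g: L₀ = lclm(L_f,L_g), ord ≤ 1+1.
L = (24 + 36·x) + (-14 - 24·x + 36·x^2)·Dx + (1 + 3·x - 18·x^2)·Dx^2  (order 2).
h: a_k = -6, -15, -33, -85, -245, -3649/5, -32809/15, …
ICs: h(0) = -6, h′(0) = -15.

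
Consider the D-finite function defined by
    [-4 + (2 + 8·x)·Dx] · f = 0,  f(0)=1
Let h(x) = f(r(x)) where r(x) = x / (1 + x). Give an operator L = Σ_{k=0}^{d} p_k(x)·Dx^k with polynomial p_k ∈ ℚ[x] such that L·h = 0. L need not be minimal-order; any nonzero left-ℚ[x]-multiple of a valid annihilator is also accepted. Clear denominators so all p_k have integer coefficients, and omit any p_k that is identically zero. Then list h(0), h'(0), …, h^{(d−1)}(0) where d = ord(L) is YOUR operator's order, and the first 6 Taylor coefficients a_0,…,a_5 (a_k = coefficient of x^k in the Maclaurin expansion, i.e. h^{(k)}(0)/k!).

L = -2 + (1 + 6·x + 5·x^2)·Dx  (order 1).
h: a_k = 1, 2, -4, 10, -30, 102, …
ICs: h(0) = 1.

f: a_k = 1, 2, -2, 4, -10, 28, …
Change of var in L_f (x↦r) gives L₀.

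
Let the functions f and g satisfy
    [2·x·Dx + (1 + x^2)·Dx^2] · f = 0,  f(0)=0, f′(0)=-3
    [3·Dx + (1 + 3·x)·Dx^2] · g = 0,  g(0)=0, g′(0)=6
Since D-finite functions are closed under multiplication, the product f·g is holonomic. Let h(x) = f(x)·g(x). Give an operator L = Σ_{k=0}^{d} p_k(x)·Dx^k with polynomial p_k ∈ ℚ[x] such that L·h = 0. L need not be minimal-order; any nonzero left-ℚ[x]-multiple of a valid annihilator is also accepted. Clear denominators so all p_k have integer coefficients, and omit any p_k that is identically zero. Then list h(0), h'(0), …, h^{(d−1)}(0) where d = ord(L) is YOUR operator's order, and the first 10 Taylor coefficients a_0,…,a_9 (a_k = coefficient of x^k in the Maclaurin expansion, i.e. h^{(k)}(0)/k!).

L = (264 + 1260·x + 1008·x^2 + 3420·x^3 + 3240·x^4 + 4212·x^5 + 324·x^7)·Dx + (178 + 660·x + 3828·x^2 + 7308·x^3 + 12960·x^4 + 10044·x^5 + 11340·x^6 + 324·x^7 + 1134·x^8)·Dx^2 + (132 + 608·x + 1728·x^2 + 4568·x^3 + 6456·x^4 + 8856·x^5 + 5184·x^6 + 5544·x^7 + 324·x^8 + 648·x^9)·Dx^3 + (13 + 102·x + 341·x^2 + 744·x^3 + 1138·x^4 + 1236·x^5 + 1386·x^6 + 648·x^7 + 657·x^8 + 54·x^9 + 81·x^10)·Dx^4  (order 4).
h: a_k = 0, 0, -18, 27, -48, 225/2, -1386/5, 6939/10, -8928/5, 657747/140, …
ICs: h(0) = 0, h′(0) = 0, h′′(0) = -36, h′′′(0) = 162.

f: a_k = 0, -3, 0, 1, 0, -3/5, 0, 3/7, 0, -1/3, …
g: a_k = 0, 6, -9, 18, -81/2, 486/5, -243, 4374/7, -6561/4, 4374, …
Sym-product of L_f,L_g gives L₀ (≤ ord 4).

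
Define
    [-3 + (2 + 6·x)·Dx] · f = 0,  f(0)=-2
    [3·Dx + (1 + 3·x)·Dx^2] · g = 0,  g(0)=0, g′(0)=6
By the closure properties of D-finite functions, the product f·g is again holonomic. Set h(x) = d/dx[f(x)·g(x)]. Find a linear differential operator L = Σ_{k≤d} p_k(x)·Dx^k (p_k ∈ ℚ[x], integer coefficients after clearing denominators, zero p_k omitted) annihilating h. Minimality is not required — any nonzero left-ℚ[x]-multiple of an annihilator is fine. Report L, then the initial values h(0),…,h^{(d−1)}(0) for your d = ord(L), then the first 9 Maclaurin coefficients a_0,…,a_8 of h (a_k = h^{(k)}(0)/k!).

f: a_k = -2, -3, 9/4, -27/8, 405/64, -1701/128, 15309/512, -72171/1024, 2814669/16384, …
g: a_k = 0, 6, -9, 18, -81/2, 486/5, -243, 4374/7, -6561/4, …
h₀=f·g: eliminate ⇒ L₀, order ≤ 1·2.
h₀' ⇒ L via d/dx closure of L₀.
L = 9 + (24 + 72·x)·Dx + (4 + 24·x + 36·x^2)·Dx^2  (order 2).
h: a_k = -12, 0, 27/2, -54, 5751/32, -22599/40, 2218347/1280, -5880843/1120, 905949441/57344, …
ICs: h(0) = -12, h′(0) = 0.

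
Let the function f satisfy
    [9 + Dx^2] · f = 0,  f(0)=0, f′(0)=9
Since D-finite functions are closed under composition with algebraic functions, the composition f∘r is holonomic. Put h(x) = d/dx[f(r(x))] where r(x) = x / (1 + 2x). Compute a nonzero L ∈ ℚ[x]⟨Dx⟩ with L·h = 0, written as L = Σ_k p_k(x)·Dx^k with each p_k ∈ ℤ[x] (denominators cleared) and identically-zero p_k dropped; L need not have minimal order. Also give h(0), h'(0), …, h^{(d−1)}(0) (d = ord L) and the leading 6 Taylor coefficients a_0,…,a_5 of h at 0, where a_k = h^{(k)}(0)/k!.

f: a_k = 0, 9, 0, -27/2, 0, 243/40, …
Change of var in L_f (x↦r) gives L₀.
Differentiate: ansatz ord ≤ ord L₀ ⇒ L.
L = (33 + 96·x + 96·x^2) + (12 + 72·x + 144·x^2 + 96·x^3)·Dx + (1 + 8·x + 24·x^2 + 32·x^3 + 16·x^4)·Dx^2  (order 2).
h: a_k = 9, -36, 135/2, 36, -6957/8, 8775/2, …
ICs: h(0) = 9, h′(0) = -36.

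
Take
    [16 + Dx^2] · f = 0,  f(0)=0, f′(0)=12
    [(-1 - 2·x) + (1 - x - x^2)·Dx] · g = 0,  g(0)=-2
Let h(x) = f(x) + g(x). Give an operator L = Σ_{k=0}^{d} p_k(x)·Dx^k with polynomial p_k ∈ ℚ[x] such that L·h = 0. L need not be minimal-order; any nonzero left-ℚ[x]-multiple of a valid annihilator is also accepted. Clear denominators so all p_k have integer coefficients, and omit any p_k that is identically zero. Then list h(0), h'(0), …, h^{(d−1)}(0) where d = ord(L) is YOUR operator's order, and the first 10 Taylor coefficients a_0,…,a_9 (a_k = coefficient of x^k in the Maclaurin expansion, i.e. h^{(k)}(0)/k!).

f: a_k = 0, 12, 0, -32, 0, 128/5, 0, -1024/105, 0, 2048/945, …
g: a_k = -2, -2, -4, -6, -10, -16, -26, -42, -68, -110, …
f+g: L₀ = lclm(L_f,L_g), ord ≤ 2+1.
L = (-272 - 384·x + 352·x^2 - 192·x^3 - 640·x^4 - 256·x^5) + (160 - 368·x - 32·x^2 + 544·x^3 - 48·x^4 - 384·x^5 - 128·x^6)·Dx + (-17 - 24·x + 22·x^2 - 12·x^3 - 40·x^4 - 16·x^5)·Dx^2 + (10 - 23·x - 2·x^2 + 34·x^3 - 3·x^4 - 24·x^5 - 8·x^6)·Dx^3  (order 3).
h: a_k = -2, 10, -4, -38, -10, 48/5, -26, -5434/105, -68, -101902/945, …
ICs: h(0) = -2, h′(0) = 10, h′′(0) = -8.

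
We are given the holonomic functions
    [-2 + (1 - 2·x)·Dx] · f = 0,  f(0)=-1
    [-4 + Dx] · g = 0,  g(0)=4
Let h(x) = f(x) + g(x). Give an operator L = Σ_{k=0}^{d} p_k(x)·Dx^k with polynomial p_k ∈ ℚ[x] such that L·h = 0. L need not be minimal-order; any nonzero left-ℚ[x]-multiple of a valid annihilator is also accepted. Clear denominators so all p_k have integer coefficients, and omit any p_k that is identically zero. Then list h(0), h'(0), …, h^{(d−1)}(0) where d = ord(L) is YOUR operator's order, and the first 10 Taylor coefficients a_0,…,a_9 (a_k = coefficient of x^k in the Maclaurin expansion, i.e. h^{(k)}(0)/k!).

L = -32·x + (-4 + 32·x - 32·x^2)·Dx + (1 - 6·x + 8·x^2)·Dx^2  (order 2).
h: a_k = 3, 14, 28, 104/3, 80/3, 32/15, -1856/45, -36224/315, -78592/315, -1443328/2835, …
ICs: h(0) = 3, h′(0) = 14.

f: a_k = -1, -2, -4, -8, -16, -32, -64, -128, -256, -512, …
g: a_k = 4, 16, 32, 128/3, 128/3, 512/15, 1024/45, 4096/315, 2048/315, 8192/2835, …
f+g: L₀ = lclm(L_f,L_g), ord ≤ 1+1.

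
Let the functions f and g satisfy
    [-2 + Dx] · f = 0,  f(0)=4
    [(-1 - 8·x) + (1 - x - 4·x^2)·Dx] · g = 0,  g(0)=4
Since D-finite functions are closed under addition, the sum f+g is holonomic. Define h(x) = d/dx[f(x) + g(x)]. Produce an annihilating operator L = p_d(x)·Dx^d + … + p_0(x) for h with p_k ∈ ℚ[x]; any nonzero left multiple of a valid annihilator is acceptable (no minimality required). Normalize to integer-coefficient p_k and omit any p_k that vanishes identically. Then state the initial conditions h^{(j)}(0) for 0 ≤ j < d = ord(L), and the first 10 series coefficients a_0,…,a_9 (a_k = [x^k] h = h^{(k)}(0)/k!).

L = (34 + 452·x + 512·x^2 + 1920·x^3 + 768·x^4) + (-25 - 228·x - 334·x^2 - 864·x^3 + 160·x^4 + 256·x^5)·Dx + (4 + x + 39·x^2 - 48·x^3 - 272·x^4 - 128·x^5)·Dx^2  (order 2).
h: a_k = 12, 56, 124, 1424/3, 3916/3, 65192/15, 555692/45, 11743264/315, 33214876/315, 860592632/2835, …
ICs: h(0) = 12, h′(0) = 56.

f: a_k = 4, 8, 8, 16/3, 8/3, 16/15, 16/45, 32/315, 8/315, 16/2835, …
g: a_k = 4, 4, 20, 36, 116, 260, 724, 1764, 4660, 11716, …
Weyl lclm of L_f,L_g ⇒ L₀ (ord ≤ 2).
h=h₀': d/dx-closure on L₀ ⇒ L.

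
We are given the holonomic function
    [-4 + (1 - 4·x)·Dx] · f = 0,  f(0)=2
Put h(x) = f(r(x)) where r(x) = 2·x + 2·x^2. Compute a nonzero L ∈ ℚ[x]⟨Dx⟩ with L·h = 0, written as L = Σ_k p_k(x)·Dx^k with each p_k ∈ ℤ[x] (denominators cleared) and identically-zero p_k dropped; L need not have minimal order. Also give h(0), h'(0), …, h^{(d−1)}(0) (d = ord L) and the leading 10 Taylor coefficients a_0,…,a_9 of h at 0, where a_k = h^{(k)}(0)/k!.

f: a_k = 2, 8, 32, 128, 512, 2048, 8192, 32768, 131072, 524288, …
L₀ from L_f via x↦r, Dx↦r'^{-1}Dx.
L = (8 + 16·x) + (-1 + 8·x + 8·x^2)·Dx  (order 1).
h: a_k = 2, 16, 144, 1280, 11392, 101376, 902144, 8028160, 71442432, 635764736, …
ICs: h(0) = 2.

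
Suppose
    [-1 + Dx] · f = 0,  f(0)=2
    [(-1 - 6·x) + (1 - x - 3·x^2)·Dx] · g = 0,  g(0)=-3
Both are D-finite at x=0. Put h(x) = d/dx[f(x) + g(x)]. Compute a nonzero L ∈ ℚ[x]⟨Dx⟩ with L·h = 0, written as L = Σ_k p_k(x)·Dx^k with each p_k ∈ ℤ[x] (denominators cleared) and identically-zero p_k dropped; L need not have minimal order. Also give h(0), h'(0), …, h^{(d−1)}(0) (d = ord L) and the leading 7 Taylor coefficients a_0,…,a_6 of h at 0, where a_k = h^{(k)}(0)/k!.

f: a_k = 2, 2, 1, 1/3, 1/12, 1/60, 1/360, …
g: a_k = -3, -3, -12, -21, -57, -120, -291, …
Sum ⇒ L₀ = lclm(L_f,L_g) in ℚ(x)⟨Dx⟩.
h=h₀': d/dx-closure on L₀ ⇒ L.
L = (34 + 278·x + 312·x^2 + 756·x^3 + 162·x^4) + (-41 - 284·x - 341·x^2 - 672·x^3 + 45·x^4 + 54·x^5)·Dx + (7 + 6·x + 29·x^2 - 84·x^3 - 207·x^4 - 54·x^5)·Dx^2  (order 2).
h: a_k = -1, -22, -62, -683/3, -7199/12, -104759/60, -1640519/360, …
ICs: h(0) = -1, h′(0) = -22.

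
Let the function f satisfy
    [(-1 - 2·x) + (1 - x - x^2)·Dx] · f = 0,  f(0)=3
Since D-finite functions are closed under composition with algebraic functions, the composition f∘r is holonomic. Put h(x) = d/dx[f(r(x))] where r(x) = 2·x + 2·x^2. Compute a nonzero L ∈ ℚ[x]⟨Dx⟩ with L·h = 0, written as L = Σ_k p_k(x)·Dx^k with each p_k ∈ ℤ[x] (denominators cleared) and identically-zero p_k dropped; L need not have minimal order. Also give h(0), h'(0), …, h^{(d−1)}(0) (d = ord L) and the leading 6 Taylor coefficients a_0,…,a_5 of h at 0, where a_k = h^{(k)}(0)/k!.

f: a_k = 3, 3, 6, 9, 15, 24, …
L₀ from L_f via x↦r, Dx↦r'^{-1}Dx.
Derive L from L₀ (diff closure).
L = (10 + 20·x + 60·x^2 + 80·x^3 + 40·x^4) + (-1 + 10·x^2 + 20·x^3 + 20·x^4 + 8·x^5)·Dx  (order 1).
h: a_k = 6, 60, 360, 1920, 9720, 47088, …
ICs: h(0) = 6.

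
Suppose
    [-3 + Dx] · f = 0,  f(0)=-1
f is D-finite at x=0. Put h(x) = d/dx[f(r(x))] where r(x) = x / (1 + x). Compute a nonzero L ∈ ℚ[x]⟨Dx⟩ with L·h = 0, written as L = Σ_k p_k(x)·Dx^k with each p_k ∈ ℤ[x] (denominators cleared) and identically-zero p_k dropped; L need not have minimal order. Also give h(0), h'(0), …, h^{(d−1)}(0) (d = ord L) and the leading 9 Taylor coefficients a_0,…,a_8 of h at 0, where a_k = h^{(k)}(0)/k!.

L = (1 - 2·x) + (-1 - 2·x - x^2)·Dx  (order 1).
h: a_k = -3, -3, 9/2, -3/2, -21/8, 207/40, -411/80, 1623/560, 1917/4480, …
ICs: h(0) = -3.

f: a_k = -1, -3, -9/2, -9/2, -27/8, -81/40, -81/80, -243/560, -729/4480, …
f∘r: x↦r, Dx↦Dx/r' in L_f ⇒ L₀.
Differentiate: ansatz ord ≤ ord L₀ ⇒ L.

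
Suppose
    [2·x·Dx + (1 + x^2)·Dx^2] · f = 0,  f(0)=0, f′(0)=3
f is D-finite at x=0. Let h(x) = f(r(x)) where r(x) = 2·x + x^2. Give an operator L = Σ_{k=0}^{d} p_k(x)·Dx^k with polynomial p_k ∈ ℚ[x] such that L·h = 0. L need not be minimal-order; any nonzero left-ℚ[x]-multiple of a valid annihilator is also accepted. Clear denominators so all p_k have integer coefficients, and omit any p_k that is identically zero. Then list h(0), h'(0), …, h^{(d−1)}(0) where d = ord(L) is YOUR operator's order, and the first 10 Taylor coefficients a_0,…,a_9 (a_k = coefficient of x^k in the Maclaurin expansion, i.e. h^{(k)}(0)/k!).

L = (-1 + 8·x + 16·x^2 + 12·x^3 + 3·x^4)·Dx + (1 + x + 4·x^2 + 8·x^3 + 5·x^4 + x^5)·Dx^2  (order 2).
h: a_k = 0, 6, 3, -8, -12, 66/5, 47, -48/7, -168, -334/3, …
ICs: h(0) = 0, h′(0) = 6.

f: a_k = 0, 3, 0, -1, 0, 3/5, 0, -3/7, 0, 1/3, …
L₀ from L_f via x↦r, Dx↦r'^{-1}Dx.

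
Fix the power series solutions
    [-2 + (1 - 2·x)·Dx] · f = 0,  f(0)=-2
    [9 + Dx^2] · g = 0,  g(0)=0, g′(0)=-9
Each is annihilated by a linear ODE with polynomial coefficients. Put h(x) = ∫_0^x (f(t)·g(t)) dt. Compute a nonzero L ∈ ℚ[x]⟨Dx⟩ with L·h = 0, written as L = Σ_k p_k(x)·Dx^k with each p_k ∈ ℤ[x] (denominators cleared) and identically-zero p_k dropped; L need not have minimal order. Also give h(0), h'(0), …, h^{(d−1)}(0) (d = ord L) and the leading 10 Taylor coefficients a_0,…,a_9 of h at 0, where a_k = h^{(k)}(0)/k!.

L = (-9 + 18·x)·Dx + 4·Dx^2 + (-1 + 2·x)·Dx^3  (order 3).
h: a_k = 0, 0, 9, 12, 45/4, 18, 1281/40, 549/10, 214479/2240, 23831/140, …
ICs: h(0) = 0, h′(0) = 0, h′′(0) = 18.

f: a_k = -2, -4, -8, -16, -32, -64, -128, -256, -512, -1024, …
g: a_k = 0, -9, 0, 27/2, 0, -243/40, 0, 729/560, 0, -729/4480, …
Product ⇒ symmetric product L₀, ord ≤ 2.
h=∫h₀ ⇒ L = L₀·Dx.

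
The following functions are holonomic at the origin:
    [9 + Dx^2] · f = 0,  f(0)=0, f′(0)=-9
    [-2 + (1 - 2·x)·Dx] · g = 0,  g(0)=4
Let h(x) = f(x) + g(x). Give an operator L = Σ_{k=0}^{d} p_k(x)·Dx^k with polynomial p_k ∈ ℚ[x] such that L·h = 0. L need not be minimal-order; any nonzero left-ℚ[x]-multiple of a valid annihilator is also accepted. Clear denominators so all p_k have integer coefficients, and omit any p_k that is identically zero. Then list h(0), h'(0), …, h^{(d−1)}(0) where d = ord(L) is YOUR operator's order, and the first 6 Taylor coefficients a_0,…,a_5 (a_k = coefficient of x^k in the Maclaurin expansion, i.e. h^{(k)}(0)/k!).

f: a_k = 0, -9, 0, 27/2, 0, -243/40, …
g: a_k = 4, 8, 16, 32, 64, 128, …
h₀=f+g: left-lcm gives L₀, ord ≤ 3.
L = (-594 + 648·x - 648·x^2) + (153 - 630·x + 972·x^2 - 648·x^3)·Dx + (-66 + 72·x - 72·x^2)·Dx^2 + (17 - 70·x + 108·x^2 - 72·x^3)·Dx^3  (order 3).
h: a_k = 4, -1, 16, 91/2, 64, 4877/40, …
ICs: h(0) = 4, h′(0) = -1, h′′(0) = 32.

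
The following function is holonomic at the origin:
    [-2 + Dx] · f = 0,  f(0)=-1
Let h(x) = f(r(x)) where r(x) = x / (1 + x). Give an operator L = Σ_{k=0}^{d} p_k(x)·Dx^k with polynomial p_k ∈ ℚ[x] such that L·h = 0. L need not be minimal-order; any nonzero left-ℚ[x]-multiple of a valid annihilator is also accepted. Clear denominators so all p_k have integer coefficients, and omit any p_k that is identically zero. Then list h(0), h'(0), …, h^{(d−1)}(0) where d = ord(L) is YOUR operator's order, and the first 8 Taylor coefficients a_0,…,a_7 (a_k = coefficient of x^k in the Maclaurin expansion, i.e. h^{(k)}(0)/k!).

f: a_k = -1, -2, -2, -4/3, -2/3, -4/15, -4/45, -8/315, …
Substitute x→r, Dx→(1/r')Dx; clear ⇒ L₀.
L = -2 + (1 + 2·x + x^2)·Dx  (order 1).
h: a_k = -1, -2, 0, 2/3, -2/3, 2/5, -4/45, -10/63, …
ICs: h(0) = -1.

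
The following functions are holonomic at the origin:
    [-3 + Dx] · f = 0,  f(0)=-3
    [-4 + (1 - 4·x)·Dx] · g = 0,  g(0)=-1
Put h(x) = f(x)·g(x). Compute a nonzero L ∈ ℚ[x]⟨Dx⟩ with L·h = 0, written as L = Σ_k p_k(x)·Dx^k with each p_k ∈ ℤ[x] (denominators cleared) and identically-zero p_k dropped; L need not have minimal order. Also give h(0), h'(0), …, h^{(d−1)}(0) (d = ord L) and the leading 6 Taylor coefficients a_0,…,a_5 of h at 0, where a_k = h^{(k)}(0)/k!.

L = (7 - 12·x) + (-1 + 4·x)·Dx  (order 1).
h: a_k = 3, 21, 195/2, 807/2, 12993/8, 260103/40, …
ICs: h(0) = 3.

f: a_k = -3, -9, -27/2, -27/2, -81/8, -243/40, …
g: a_k = -1, -4, -16, -64, -256, -1024, …
f·g: L₀ = L_f ⊗_s L_g, ord ≤ 1·1.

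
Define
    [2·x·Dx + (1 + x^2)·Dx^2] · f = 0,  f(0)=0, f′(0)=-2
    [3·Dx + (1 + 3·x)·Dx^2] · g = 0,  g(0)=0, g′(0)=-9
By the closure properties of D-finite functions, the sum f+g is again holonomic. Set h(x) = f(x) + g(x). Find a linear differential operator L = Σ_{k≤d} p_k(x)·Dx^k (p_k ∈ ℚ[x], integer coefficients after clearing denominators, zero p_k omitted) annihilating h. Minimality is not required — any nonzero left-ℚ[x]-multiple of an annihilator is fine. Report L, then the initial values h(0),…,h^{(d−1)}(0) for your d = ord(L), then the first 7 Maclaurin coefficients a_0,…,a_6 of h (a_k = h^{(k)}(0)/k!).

L = (-6 - 54·x + 18·x^2 + 18·x^3)·Dx + (-20 - 12·x - 48·x^2 + 36·x^3 + 36·x^4)·Dx^2 + (-3 - 7·x + 6·x^2 + 2·x^3 + 9·x^4 + 9·x^5)·Dx^3  (order 3).
h: a_k = 0, -11, 27/2, -79/3, 243/4, -731/5, 729/2, …
ICs: h(0) = 0, h′(0) = -11, h′′(0) = 27.

f: a_k = 0, -2, 0, 2/3, 0, -2/5, 0, …
g: a_k = 0, -9, 27/2, -27, 243/4, -729/5, 729/2, …
f+g: L₀ = lclm(L_f,L_g), ord ≤ 2+2.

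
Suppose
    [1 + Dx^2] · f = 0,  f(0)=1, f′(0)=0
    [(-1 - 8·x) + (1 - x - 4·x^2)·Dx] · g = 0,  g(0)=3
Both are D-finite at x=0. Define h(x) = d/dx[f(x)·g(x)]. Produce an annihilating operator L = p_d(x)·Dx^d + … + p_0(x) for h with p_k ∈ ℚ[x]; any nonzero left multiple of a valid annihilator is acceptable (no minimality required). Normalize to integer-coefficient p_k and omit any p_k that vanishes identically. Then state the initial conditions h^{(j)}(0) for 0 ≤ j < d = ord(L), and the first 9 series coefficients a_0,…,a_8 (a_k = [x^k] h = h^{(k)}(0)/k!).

L = (159 - 2·x - 7·x^2 + 8·x^3 + 16·x^4) + (22 + 178·x + 24·x^2 + 64·x^3)·Dx + (-7 + 6·x + 25·x^2 + 8·x^3 + 16·x^4)·Dx^2  (order 2).
h: a_k = 3, 27, 153/2, 637/2, 7265/8, 120029/40, 2060723/240, 14457427/560, 327946251/4480, …
ICs: h(0) = 3, h′(0) = 27.

f: a_k = 1, 0, -1/2, 0, 1/24, 0, -1/720, 0, 1/40320, …
g: a_k = 3, 3, 15, 27, 87, 195, 543, 1323, 3495, …
Sym-product of L_f,L_g gives L₀ (≤ ord 2).
Derive L from L₀ (diff closure).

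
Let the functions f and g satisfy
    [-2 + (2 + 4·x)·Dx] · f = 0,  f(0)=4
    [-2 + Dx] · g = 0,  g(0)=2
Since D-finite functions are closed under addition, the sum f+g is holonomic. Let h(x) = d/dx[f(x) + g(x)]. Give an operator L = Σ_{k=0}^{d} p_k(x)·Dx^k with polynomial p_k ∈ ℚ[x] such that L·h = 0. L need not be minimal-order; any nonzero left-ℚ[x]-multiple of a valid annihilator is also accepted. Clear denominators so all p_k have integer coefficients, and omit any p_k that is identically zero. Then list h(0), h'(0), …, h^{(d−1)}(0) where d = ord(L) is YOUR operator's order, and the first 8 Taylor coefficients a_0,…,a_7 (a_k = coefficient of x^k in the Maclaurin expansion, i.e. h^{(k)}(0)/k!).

L = (-10 - 8·x) + (-1 - 16·x - 16·x^2)·Dx + (3 + 10·x + 8·x^2)·Dx^2  (order 2).
h: a_k = 8, 4, 14, -14/3, 121/6, -913/30, 10459/180, -135007/1260, …
ICs: h(0) = 8, h′(0) = 4.

f: a_k = 4, 4, -2, 2, -5/2, 7/2, -21/4, 33/4, …
g: a_k = 2, 4, 4, 8/3, 4/3, 8/15, 8/45, 16/315, …
f+g: L₀ = lclm(L_f,L_g), ord ≤ 1+1.
h₀' ⇒ L via d/dx closure of L₀.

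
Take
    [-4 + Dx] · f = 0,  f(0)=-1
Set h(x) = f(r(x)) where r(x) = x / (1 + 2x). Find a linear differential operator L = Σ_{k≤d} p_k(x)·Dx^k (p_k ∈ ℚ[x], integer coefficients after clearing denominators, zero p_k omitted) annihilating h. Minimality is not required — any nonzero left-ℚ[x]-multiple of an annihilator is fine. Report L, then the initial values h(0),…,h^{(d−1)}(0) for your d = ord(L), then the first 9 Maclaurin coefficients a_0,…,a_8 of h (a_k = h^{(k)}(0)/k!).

L = -4 + (1 + 4·x + 4·x^2)·Dx  (order 1).
h: a_k = -1, -4, 0, 16/3, -32/3, 64/5, -256/45, -1280/63, 8192/105, …
ICs: h(0) = -1.

f: a_k = -1, -4, -8, -32/3, -32/3, -128/15, -256/45, -1024/315, -512/315, …
h₀=f(r): pull back L_f along r ⇒ L₀.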